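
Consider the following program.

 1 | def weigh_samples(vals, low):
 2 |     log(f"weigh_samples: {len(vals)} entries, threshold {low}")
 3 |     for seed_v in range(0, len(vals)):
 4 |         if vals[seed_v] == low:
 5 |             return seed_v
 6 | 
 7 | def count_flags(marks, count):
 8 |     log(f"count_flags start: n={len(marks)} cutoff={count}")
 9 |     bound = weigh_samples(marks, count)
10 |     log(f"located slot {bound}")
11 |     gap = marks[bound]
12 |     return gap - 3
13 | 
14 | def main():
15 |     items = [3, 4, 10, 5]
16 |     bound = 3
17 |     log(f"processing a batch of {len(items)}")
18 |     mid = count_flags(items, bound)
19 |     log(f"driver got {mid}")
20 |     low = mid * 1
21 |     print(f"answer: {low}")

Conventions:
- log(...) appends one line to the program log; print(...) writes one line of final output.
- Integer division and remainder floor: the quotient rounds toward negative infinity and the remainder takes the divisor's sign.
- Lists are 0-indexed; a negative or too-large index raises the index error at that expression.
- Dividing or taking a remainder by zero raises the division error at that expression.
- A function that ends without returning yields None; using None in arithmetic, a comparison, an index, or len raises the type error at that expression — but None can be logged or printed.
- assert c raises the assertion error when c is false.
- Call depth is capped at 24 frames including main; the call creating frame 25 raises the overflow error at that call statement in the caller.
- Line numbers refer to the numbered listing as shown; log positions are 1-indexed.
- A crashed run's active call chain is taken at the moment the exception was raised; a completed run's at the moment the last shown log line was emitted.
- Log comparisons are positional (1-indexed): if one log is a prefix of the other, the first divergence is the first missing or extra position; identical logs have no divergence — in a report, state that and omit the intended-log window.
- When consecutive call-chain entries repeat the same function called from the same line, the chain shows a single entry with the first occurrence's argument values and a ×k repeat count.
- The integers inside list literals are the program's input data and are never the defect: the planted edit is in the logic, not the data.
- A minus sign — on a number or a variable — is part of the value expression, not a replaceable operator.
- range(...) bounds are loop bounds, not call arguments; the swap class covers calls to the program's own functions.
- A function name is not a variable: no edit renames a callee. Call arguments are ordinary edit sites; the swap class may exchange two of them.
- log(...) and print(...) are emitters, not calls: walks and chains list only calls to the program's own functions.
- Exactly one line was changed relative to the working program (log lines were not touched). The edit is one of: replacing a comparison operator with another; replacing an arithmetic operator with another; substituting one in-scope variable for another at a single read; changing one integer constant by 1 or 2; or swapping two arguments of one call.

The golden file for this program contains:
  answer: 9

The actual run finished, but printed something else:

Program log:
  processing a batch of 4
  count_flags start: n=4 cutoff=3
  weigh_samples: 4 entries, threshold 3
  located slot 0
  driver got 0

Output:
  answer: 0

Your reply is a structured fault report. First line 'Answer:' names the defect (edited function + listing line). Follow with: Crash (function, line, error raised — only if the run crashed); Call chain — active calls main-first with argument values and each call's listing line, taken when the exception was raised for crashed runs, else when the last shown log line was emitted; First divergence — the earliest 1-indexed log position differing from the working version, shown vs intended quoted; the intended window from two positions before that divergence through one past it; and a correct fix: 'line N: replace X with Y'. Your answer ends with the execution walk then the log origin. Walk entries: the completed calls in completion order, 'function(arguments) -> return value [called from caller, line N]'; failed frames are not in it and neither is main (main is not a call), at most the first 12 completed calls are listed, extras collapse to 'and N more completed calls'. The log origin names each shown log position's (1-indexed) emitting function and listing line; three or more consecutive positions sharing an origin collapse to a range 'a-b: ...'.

Answer: the defect is in count_flags at line 12.
Key observation: Log line 5 is where behavior first shows: 'driver got 0' appears instead of 'driver got 9'.
Call chain: main.
First divergence: position 5 — shown 'driver got 0', intended 'driver got 9'.
Intended log window:
  3: weigh_samples: 4 entries, threshold 3
  4: located slot 0
  5: driver got 9
Execution walk:
  weigh_samples([3, 4, 10, 5], 3) -> 0  [called from count_flags, line 9]
  count_flags([3, 4, 10, 5], 3) -> 0  [called from main, line 18]
Origin of each log line:
  1: from main, line 17
  2: from count_flags, line 8
  3: from weigh_samples, line 2
  4: from count_flags, line 10
  5: from main, line 19
A correct fix: line 12: replace `-` with `*`.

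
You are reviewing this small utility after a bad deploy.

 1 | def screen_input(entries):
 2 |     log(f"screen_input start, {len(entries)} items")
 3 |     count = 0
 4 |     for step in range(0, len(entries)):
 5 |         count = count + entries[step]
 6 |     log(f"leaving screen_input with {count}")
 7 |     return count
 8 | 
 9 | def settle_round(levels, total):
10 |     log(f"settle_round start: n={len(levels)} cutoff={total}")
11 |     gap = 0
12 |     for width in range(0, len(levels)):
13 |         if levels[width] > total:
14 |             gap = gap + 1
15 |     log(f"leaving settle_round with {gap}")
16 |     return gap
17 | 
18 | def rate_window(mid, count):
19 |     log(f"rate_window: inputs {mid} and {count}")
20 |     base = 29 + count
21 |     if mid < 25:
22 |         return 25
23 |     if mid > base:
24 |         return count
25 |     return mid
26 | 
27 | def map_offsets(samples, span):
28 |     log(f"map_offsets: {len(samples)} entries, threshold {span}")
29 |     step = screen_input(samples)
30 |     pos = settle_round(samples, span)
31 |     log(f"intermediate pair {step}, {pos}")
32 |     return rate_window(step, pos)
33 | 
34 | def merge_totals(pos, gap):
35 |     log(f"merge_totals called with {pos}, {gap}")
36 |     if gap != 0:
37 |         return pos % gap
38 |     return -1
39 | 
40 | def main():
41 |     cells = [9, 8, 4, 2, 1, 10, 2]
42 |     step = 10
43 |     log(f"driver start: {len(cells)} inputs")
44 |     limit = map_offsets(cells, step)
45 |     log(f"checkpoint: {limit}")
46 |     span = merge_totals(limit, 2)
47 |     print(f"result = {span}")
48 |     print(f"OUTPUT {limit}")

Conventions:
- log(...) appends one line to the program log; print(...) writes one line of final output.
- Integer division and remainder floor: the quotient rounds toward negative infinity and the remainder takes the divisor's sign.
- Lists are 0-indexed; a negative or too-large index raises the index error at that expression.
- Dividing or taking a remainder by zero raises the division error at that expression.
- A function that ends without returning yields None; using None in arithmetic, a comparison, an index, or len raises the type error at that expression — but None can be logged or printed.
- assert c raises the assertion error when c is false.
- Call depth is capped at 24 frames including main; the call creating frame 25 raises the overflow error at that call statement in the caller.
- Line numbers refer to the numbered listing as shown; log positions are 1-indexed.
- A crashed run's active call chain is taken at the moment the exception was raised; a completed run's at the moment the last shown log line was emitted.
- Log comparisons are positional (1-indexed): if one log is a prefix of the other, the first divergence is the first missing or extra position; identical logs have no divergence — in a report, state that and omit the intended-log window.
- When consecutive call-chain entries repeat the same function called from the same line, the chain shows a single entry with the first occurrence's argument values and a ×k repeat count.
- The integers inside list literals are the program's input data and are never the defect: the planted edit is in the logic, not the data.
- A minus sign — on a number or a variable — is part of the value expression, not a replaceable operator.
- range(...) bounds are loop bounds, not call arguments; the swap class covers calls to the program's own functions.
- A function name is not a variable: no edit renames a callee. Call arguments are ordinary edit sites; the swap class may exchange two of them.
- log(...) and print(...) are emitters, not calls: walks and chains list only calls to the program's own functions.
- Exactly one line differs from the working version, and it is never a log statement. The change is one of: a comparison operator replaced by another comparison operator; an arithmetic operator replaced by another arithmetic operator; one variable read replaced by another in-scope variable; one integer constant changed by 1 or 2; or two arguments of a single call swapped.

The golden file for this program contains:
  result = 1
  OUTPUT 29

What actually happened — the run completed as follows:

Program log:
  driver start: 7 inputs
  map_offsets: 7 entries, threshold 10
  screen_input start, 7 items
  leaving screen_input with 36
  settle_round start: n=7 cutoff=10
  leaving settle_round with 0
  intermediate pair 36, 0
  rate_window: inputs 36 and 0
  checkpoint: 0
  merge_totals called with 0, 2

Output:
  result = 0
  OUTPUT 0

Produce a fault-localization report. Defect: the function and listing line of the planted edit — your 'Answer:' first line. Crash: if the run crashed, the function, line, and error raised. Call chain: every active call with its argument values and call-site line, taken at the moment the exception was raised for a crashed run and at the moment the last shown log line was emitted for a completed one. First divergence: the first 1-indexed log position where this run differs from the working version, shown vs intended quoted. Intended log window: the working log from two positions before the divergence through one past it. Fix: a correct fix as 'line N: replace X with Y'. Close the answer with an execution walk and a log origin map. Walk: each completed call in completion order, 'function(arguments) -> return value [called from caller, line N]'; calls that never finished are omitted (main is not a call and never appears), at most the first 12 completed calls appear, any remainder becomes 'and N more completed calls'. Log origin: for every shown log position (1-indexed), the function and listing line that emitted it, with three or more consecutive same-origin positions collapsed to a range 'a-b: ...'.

Answer: the defect is in rate_window at line 24.
The tell: The log first diverges at position 9: the faulty run prints 'checkpoint: 0' where the working version prints 'checkpoint: 29'.
Call chain: main -> merge_totals(0, 2) (called at line 46).
First divergence: position 9 — the shown line 'checkpoint: 0' should read 'checkpoint: 29'.
Intended log window:
  7: intermediate pair 36, 0
  8: rate_window: inputs 36 and 0
  9: checkpoint: 29
  10: merge_totals called with 29, 2
Execution walk:
  screen_input([9, 8, 4, 2, 1, 10, 2]) -> 36  [called from map_offsets, line 29]
  settle_round([9, 8, 4, 2, 1, 10, 2], 10) -> 0  [called from map_offsets, line 30]
  rate_window(36, 0) -> 0  [called from map_offsets, line 32]
  map_offsets([9, 8, 4, 2, 1, 10, 2], 10) -> 0  [called from main, line 44]
  merge_totals(0, 2) -> 0  [called from main, line 46]
Log line origins:
  1: emitted by main (line 43)
  2: emitted by map_offsets (line 28)
  3: emitted by screen_input (line 2)
  4: emitted by screen_input (line 6)
  5: emitted by settle_round (line 10)
  6: emitted by settle_round (line 15)
  7: emitted by map_offsets (line 31)
  8: emitted by rate_window (line 19)
  9: emitted by main (line 45)
  10: emitted by merge_totals (line 35)
A correct fix: line 24: replace `count` with `base`.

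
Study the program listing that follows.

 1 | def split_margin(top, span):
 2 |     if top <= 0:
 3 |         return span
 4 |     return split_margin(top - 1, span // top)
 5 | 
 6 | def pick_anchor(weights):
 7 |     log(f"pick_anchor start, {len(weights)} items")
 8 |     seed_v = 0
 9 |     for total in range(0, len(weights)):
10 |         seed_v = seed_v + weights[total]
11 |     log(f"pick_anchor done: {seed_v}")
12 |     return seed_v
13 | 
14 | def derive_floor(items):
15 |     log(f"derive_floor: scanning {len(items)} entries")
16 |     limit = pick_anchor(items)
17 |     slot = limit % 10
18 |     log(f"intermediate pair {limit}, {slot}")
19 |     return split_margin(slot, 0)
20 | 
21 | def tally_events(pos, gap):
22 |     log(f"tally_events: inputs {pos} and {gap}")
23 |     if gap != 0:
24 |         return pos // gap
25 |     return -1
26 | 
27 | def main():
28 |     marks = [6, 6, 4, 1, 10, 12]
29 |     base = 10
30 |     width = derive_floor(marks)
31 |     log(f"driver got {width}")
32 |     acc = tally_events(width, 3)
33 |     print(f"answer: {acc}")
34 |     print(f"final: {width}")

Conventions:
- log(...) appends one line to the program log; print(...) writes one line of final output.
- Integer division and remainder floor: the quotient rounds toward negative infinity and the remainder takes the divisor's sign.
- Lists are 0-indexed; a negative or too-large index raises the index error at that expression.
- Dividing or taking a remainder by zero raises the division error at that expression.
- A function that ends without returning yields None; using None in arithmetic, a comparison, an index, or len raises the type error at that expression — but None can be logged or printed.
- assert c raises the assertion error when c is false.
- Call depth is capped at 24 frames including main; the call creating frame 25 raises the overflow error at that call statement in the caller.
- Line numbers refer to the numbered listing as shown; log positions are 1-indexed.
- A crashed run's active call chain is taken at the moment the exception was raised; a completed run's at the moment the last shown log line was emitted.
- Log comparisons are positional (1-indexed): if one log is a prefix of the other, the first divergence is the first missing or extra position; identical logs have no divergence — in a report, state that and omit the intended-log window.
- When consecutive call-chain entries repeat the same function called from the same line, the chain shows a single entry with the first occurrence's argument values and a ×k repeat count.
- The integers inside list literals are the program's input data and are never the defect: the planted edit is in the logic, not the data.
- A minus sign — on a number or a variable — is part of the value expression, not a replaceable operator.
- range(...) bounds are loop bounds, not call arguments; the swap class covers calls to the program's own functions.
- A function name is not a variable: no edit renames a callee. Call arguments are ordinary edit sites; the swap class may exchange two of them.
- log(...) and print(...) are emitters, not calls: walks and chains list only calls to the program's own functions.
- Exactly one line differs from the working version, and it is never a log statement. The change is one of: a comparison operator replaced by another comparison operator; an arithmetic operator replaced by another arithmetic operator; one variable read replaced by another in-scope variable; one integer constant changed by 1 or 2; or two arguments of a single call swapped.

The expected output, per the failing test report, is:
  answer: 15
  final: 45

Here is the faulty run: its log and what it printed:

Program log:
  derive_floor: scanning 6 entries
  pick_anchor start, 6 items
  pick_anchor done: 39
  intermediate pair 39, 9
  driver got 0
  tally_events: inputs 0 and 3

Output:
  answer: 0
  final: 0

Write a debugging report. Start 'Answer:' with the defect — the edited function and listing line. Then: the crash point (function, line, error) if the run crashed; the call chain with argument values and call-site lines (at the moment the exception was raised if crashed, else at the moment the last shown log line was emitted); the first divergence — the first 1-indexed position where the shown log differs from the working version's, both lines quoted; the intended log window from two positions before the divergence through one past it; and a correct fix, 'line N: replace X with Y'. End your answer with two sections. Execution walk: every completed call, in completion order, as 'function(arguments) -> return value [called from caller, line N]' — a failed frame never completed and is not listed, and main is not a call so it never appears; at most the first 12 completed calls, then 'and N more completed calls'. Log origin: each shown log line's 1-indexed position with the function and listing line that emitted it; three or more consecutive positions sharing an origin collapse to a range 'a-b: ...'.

Answer: the defect is in split_margin at line 4.
The tell: The log first diverges at position 5: the faulty run prints 'driver got 0' where the working version prints 'driver got 45'.
Call chain: main -> tally_events(0, 3) (called at line 32).
First divergence: position 5 — the shown line 'driver got 0' should read 'driver got 45'.
Intended log window:
  3: pick_anchor done: 39
  4: intermediate pair 39, 9
  5: driver got 45
  6: tally_events: inputs 45 and 3
Execution walk:
  pick_anchor([6, 6, 4, 1, 10, 12]) -> 39  [called from derive_floor, line 16]
  split_margin(0, 0) -> 0  [called from split_margin, line 4]
  split_margin(1, 0) -> 0  [called from split_margin, line 4]
  split_margin(2, 0) -> 0  [called from split_margin, line 4]
  split_margin(3, 0) -> 0  [called from split_margin, line 4]
  split_margin(4, 0) -> 0  [called from split_margin, line 4]
  split_margin(5, 0) -> 0  [called from split_margin, line 4]
  split_margin(6, 0) -> 0  [called from split_margin, line 4]
  split_margin(7, 0) -> 0  [called from split_margin, line 4]
  split_margin(8, 0) -> 0  [called from split_margin, line 4]
  split_margin(9, 0) -> 0  [called from derive_floor, line 19]
  derive_floor([6, 6, 4, 1, 10, 12]) -> 0  [called from main, line 30]
  ... and 1 more completed call
Log line origins:
  1: logged in derive_floor at line 15
  2: logged in pick_anchor at line 7
  3: logged in pick_anchor at line 11
  4: logged in derive_floor at line 18
  5: logged in main at line 31
  6: logged in tally_events at line 22
A correct fix: line 4: replace `//` with `+`.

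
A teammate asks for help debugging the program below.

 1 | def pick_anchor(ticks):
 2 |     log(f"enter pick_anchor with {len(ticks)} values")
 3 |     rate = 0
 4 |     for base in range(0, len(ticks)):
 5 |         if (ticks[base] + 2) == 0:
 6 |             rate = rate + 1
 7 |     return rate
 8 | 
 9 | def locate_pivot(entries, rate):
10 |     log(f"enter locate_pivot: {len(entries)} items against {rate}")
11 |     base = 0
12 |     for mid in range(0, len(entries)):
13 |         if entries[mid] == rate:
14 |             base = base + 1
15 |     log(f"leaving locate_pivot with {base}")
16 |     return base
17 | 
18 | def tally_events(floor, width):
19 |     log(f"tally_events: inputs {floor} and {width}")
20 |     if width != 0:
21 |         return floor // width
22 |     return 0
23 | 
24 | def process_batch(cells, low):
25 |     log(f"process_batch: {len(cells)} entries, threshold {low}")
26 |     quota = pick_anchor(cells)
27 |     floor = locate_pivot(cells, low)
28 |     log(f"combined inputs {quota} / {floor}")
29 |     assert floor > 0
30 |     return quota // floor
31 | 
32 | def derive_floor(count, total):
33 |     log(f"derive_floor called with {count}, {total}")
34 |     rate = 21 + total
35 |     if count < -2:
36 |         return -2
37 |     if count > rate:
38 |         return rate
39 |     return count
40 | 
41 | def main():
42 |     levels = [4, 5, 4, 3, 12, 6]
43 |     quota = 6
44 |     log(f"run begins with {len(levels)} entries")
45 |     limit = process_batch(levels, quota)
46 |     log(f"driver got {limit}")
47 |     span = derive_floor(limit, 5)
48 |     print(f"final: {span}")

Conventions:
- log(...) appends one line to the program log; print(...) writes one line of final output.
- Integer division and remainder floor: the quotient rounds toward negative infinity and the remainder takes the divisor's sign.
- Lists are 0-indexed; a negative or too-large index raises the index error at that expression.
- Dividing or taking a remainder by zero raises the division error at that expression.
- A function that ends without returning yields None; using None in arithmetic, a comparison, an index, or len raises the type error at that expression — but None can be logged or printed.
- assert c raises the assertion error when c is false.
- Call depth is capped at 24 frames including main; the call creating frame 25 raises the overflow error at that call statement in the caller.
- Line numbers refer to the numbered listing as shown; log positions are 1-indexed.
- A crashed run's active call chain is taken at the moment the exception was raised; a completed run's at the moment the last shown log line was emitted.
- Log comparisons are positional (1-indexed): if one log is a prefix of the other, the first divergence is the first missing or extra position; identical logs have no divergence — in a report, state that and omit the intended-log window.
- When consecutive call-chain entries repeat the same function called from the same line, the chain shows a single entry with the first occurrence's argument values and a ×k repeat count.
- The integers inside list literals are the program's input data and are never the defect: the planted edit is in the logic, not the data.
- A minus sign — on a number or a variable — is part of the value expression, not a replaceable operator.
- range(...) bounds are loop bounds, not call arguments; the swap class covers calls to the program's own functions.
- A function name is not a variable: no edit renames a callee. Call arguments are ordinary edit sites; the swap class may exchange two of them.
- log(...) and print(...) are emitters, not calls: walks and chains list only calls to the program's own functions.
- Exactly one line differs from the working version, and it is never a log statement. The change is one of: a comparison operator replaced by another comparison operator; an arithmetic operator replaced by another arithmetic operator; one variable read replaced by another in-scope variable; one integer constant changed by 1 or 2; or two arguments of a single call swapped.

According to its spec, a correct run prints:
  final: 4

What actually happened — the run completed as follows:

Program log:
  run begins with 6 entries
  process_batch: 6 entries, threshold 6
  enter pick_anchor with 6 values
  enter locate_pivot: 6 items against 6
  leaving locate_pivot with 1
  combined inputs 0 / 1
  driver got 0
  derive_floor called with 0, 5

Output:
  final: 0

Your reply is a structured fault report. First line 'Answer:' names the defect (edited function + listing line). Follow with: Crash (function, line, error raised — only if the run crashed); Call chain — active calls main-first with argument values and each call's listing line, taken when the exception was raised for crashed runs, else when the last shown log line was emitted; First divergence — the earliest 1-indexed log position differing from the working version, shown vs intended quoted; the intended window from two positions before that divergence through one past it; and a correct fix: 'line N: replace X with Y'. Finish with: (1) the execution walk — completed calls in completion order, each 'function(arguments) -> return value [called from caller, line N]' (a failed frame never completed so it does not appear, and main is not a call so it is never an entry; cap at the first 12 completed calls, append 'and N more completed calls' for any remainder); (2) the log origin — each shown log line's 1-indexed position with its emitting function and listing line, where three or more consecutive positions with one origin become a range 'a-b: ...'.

Answer: the defect is in pick_anchor at line 5.
Key fact: At log position 6 the runs split — shown 'combined inputs 0 / 1', but the working version logs 'combined inputs 4 / 1'.
Call chain: main -> derive_floor(0, 5) (called at line 47).
First divergence: position 6 — the shown line 'combined inputs 0 / 1' should read 'combined inputs 4 / 1'.
Intended log window:
  4: enter locate_pivot: 6 items against 6
  5: leaving locate_pivot with 1
  6: combined inputs 4 / 1
  7: driver got 4
Execution walk:
  pick_anchor([4, 5, 4, 3, 12, 6]) -> 0  [called from process_batch, line 26]
  locate_pivot([4, 5, 4, 3, 12, 6], 6) -> 1  [called from process_batch, line 27]
  process_batch([4, 5, 4, 3, 12, 6], 6) -> 0  [called from main, line 45]
  derive_floor(0, 5) -> 0  [called from main, line 47]
Log origins:
  1: emitted by main (line 44)
  2: emitted by process_batch (line 25)
  3: emitted by pick_anchor (line 2)
  4: emitted by locate_pivot (line 10)
  5: emitted by locate_pivot (line 15)
  6: emitted by process_batch (line 28)
  7: emitted by main (line 46)
  8: emitted by derive_floor (line 33)
A correct fix: line 5: replace `+` with `%`.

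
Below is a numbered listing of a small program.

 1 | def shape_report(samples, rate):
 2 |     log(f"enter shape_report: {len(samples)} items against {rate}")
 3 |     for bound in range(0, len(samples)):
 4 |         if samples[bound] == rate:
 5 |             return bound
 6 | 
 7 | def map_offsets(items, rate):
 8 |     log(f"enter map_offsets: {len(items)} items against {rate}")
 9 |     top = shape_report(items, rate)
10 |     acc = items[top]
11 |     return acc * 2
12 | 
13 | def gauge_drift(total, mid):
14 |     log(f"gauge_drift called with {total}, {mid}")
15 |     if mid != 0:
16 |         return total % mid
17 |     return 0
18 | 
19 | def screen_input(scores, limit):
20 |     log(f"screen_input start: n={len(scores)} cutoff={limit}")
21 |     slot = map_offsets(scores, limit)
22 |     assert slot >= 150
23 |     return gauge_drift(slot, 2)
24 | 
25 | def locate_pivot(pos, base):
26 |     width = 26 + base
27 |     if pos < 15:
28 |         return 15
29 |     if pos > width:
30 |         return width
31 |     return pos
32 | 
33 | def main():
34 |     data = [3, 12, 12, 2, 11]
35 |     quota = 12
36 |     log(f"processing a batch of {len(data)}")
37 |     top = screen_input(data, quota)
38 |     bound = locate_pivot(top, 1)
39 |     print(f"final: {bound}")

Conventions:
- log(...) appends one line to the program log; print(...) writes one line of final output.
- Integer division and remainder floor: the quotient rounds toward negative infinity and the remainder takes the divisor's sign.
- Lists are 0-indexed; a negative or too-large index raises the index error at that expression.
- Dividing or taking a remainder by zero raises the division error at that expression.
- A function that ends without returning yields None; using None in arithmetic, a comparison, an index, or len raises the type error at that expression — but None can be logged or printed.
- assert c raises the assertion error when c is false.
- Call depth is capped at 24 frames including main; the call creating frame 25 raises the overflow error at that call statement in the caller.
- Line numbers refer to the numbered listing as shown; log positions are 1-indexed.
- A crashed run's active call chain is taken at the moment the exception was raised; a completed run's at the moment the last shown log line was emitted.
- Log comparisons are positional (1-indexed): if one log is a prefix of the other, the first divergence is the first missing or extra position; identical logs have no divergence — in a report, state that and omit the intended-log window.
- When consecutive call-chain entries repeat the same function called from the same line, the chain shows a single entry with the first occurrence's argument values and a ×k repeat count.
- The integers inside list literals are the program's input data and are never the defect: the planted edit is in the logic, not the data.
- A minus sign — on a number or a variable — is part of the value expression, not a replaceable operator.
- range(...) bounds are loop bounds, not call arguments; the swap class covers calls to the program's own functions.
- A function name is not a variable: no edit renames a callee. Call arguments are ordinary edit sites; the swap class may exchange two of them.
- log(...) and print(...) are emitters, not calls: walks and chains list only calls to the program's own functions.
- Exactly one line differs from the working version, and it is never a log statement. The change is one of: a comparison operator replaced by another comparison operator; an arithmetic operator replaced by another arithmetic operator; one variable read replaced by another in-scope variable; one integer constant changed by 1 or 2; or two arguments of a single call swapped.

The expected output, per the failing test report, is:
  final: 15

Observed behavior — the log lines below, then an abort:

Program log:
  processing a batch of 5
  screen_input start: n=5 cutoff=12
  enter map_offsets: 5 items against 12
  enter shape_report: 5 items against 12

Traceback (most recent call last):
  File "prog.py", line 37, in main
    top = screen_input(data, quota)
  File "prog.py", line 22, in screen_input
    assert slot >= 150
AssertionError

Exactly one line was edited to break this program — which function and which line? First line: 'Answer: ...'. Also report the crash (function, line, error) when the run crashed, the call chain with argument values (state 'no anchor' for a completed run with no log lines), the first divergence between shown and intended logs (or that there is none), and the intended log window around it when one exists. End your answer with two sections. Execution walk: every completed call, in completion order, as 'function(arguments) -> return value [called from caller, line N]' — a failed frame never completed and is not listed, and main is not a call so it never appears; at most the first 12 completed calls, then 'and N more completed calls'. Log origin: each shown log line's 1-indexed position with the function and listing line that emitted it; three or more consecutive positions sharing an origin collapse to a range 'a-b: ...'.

Answer: the defect is in screen_input at line 22.
Key fact: Only 4 log lines were emitted before the run died; the intended continuation was 'gauge_drift called with 24, 2'.
Crash: screen_input, line 22, AssertionError.
Call chain: main -> screen_input([3, 12, 12, 2, 11], 12) (called at line 37).
First divergence: position 5 — the faulty run's log ends after 4 lines; the working version continues with 'gauge_drift called with 24, 2'.
Intended log window:
  3: enter map_offsets: 5 items against 12
  4: enter shape_report: 5 items against 12
  5: gauge_drift called with 24, 2
Execution walk:
  shape_report([3, 12, 12, 2, 11], 12) -> 1  [called from map_offsets, line 9]
  map_offsets([3, 12, 12, 2, 11], 12) -> 24  [called from screen_input, line 21]
Log origins:
  1: logged in main at line 36
  2: logged in screen_input at line 20
  3: logged in map_offsets at line 8
  4: logged in shape_report at line 2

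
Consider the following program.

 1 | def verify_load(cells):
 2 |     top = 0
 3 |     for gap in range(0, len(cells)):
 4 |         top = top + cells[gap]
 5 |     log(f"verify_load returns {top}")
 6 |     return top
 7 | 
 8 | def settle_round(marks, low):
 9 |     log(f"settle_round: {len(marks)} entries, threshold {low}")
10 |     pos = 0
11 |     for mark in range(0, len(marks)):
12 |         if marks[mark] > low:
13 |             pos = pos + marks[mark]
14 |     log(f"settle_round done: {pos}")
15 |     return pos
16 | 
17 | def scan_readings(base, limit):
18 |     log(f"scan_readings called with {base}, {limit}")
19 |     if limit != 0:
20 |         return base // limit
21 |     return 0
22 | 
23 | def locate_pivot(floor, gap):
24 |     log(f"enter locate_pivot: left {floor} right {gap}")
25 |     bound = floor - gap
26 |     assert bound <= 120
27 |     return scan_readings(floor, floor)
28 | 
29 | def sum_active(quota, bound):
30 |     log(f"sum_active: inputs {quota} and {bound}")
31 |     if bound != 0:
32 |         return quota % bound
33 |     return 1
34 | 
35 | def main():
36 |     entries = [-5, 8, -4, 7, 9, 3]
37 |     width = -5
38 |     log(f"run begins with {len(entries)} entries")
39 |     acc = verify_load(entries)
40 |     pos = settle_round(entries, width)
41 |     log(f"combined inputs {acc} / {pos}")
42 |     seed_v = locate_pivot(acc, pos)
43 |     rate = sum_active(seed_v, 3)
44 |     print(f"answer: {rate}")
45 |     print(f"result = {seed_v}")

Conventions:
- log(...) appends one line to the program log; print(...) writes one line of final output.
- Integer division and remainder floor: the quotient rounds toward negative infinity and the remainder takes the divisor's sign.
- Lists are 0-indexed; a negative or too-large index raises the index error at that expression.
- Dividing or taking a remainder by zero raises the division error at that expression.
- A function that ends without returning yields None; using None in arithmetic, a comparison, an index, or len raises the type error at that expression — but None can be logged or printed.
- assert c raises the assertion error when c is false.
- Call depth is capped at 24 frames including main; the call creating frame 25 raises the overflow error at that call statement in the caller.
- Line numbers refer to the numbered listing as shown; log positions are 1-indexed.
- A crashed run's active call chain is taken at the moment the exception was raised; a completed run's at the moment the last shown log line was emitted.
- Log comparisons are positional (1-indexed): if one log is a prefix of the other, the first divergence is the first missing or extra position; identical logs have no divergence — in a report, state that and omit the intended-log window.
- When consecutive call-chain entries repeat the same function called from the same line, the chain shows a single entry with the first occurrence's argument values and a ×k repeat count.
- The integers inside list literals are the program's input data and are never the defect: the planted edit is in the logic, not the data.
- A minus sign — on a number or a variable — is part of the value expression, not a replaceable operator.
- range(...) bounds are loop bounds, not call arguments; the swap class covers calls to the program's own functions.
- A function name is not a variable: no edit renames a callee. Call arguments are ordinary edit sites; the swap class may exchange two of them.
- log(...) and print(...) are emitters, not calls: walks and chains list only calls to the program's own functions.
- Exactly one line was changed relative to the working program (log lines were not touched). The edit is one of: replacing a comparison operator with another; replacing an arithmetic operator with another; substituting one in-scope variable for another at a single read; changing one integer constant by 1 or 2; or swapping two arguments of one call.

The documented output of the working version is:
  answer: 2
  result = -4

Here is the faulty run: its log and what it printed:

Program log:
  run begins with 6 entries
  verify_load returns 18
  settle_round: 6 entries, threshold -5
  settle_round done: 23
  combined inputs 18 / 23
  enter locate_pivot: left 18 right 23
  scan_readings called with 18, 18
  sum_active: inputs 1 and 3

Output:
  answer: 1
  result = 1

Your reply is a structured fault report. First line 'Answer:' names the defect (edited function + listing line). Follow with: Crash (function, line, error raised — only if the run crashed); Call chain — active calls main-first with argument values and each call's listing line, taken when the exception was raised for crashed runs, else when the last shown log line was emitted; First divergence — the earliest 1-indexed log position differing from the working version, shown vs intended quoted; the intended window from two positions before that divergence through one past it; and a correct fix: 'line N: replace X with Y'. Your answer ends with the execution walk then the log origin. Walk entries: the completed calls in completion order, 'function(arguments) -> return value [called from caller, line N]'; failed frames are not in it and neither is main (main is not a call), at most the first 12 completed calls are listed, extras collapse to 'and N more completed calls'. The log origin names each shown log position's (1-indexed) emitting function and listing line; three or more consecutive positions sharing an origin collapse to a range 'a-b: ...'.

Answer: the defect is in locate_pivot at line 27.
Key fact: At log position 7 the runs split — shown 'scan_readings called with 18, 18', but the working version logs 'scan_readings called with 18, -5'.
Call chain: main -> sum_active(1, 3) (called at line 43).
First divergence: position 7 — the shown line 'scan_readings called with 18, 18' should read 'scan_readings called with 18, -5'.
Intended log window:
  5: combined inputs 18 / 23
  6: enter locate_pivot: left 18 right 23
  7: scan_readings called with 18, -5
  8: sum_active: inputs -4 and 3
Execution walk:
  verify_load([-5, 8, -4, 7, 9, 3]) -> 18  [called from main, line 39]
  settle_round([-5, 8, -4, 7, 9, 3], -5) -> 23  [called from main, line 40]
  scan_readings(18, 18) -> 1  [called from locate_pivot, line 27]
  locate_pivot(18, 23) -> 1  [called from main, line 42]
  sum_active(1, 3) -> 1  [called from main, line 43]
Origin of each log line:
  1: logged in main at line 38
  2: logged in verify_load at line 5
  3: logged in settle_round at line 9
  4: logged in settle_round at line 14
  5: logged in main at line 41
  6: logged in locate_pivot at line 24
  7: logged in scan_readings at line 18
  8: logged in sum_active at line 30
A correct fix: line 27: replace `scan_readings(floor, floor)` with `scan_readings(floor, bound)`.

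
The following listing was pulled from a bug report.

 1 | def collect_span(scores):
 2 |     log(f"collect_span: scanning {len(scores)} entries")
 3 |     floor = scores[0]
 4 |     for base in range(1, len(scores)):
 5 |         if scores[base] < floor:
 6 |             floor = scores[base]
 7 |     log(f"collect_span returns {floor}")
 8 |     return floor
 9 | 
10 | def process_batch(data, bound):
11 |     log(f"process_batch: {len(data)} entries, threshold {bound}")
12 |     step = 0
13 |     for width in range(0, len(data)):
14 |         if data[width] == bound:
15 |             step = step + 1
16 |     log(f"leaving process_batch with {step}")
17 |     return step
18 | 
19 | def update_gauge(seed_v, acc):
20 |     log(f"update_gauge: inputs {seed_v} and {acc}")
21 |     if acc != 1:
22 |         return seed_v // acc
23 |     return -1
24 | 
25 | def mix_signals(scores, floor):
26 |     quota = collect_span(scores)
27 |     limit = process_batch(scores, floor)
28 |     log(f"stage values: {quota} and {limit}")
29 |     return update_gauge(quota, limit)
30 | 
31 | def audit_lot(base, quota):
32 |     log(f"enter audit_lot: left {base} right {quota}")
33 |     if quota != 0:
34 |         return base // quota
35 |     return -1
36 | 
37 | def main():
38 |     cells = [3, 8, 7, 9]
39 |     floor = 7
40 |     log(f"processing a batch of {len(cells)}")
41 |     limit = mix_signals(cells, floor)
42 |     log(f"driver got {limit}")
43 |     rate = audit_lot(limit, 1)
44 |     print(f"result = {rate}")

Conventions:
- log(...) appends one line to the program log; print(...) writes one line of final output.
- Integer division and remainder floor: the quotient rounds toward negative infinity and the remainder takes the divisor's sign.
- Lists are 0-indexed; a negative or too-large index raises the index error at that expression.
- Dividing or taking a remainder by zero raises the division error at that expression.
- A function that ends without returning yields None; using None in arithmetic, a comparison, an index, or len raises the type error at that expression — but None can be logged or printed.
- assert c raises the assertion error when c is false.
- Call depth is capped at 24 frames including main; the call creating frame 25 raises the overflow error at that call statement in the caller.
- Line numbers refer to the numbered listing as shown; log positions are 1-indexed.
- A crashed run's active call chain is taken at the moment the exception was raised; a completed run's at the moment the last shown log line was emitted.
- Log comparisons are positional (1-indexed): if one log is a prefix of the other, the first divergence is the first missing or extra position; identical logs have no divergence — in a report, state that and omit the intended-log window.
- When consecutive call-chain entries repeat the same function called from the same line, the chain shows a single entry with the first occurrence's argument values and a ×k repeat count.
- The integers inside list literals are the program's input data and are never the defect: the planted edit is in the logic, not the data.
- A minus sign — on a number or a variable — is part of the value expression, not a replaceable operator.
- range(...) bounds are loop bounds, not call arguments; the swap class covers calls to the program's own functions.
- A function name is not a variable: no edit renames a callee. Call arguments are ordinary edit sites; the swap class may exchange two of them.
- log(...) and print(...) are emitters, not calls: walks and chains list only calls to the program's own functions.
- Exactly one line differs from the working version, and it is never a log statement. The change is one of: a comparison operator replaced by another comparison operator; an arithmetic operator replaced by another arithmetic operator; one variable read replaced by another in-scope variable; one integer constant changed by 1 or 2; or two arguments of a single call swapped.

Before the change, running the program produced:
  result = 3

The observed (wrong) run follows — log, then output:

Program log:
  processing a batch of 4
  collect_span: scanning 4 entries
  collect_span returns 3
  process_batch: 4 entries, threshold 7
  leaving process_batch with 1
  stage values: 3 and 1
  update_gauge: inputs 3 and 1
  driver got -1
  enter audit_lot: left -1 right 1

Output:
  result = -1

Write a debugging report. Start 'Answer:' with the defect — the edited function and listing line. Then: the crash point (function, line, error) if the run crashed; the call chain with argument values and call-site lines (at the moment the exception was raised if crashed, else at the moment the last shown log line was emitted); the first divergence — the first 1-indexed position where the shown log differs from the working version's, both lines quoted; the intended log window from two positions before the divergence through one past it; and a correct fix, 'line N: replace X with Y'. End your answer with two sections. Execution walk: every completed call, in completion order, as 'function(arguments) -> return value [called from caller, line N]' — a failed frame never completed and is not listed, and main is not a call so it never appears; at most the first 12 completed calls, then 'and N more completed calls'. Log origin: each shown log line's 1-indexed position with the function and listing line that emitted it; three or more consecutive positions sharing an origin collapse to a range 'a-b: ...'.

Answer: the defect is in update_gauge at line 21.
The tell: At log position 8 the runs split — shown 'driver got -1', but the working version logs 'driver got 3'.
Call chain: main -> audit_lot(-1, 1) (called at line 43).
First divergence: position 8 — the shown line 'driver got -1' should read 'driver got 3'.
Intended log window:
  6: stage values: 3 and 1
  7: update_gauge: inputs 3 and 1
  8: driver got 3
  9: enter audit_lot: left 3 right 1
Execution walk:
  collect_span([3, 8, 7, 9]) -> 3  [called from mix_signals, line 26]
  process_batch([3, 8, 7, 9], 7) -> 1  [called from mix_signals, line 27]
  update_gauge(3, 1) -> -1  [called from mix_signals, line 29]
  mix_signals([3, 8, 7, 9], 7) -> -1  [called from main, line 41]
  audit_lot(-1, 1) -> -1  [called from main, line 43]
Log line origins:
  1: logged in main at line 40
  2: logged in collect_span at line 2
  3: logged in collect_span at line 7
  4: logged in process_batch at line 11
  5: logged in process_batch at line 16
  6: logged in mix_signals at line 28
  7: logged in update_gauge at line 20
  8: logged in main at line 42
  9: logged in audit_lot at line 32
A correct fix: line 21: replace `1` with `0`.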